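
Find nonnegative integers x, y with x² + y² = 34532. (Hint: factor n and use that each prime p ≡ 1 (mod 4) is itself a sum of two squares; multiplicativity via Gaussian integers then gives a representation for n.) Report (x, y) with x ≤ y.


Step 1: Factor n = 34532 = 2^2 · 89 · 97.
Step 2: Check the mod-4 condition on each prime factor: 2 = 2 (special); 89 ≡ 1 (mod 4), exponent 1; 97 ≡ 1 (mod 4), exponent 1.
All primes ≡ 3 (mod 4) appear to even exponent (or don't appear), so by the two-squares theorem n IS expressible as a sum of two squares.
Step 3: Build a representation. Group n = k² · m with k = 2 and m = 89 · 97 = 8633 (a product of primes ≡ 1 (mod 4)); a representation of m scales to one of n via (k·x)² + (k·y)² = k²(x² + y²). Each prime p ≡ 1 (mod 4) is itself a sum of two squares; find a² by testing p − a² for a perfect square:
  89: 89 − 1² = 88, 89 − 2² = 85, 89 − 3² = 80, 89 − 4² = 73, 89 − 5² = 64 = 8² ⇒ 89 = 5² + 8².
  97: 97 − 1² = 96, 97 − 2² = 93, 97 − 3² = 88, 97 − 4² = 81 = 9² ⇒ 97 = 4² + 9².
  Combine using the Brahmagupta–Fibonacci identity (a² + b²)(c² + d²) = (ac − bd)² + (ad + bc)² = (ac + bd)² + (ad − bc)²:
  89 · 97 = 8633: from (5² + 8²)(4² + 9²), take (5·4 − 8·9, 5·9 + 8·4) = (20 − 72, 45 + 32) = (-52, 77); dropping signs (only squares matter) gives (52, 77); check 52² + 77² = 2704 + 5929 = 8633 ✓.
  Scale by k = 2: (2·52, 2·77) = (104, 154).
Step 4: Order so x ≤ y and verify: 104² + 154² = 10816 + 23716 = 34532 = n. ✓

n = 34532 = 104² + 154² (one valid representation with x ≤ y).


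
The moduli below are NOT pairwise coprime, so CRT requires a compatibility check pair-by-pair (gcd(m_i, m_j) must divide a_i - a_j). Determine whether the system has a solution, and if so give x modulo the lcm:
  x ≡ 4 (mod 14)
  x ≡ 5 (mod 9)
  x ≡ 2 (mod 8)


Moduli 14, 9, 8 are not pairwise coprime, so CRT works modulo lcm(m_i) when all pairwise compatibility conditions hold.
Pairwise compatibility: gcd(m_i, m_j) must divide a_i - a_j for every pair.
Merge one congruence at a time:
  Start: x ≡ 4 (mod 14).
  Combine with x ≡ 5 (mod 9): gcd(14, 9) = 1; 5 - 4 = 1, which IS divisible by 1, so compatible.
    Write x = 4 + 14·t and substitute into x ≡ 5 (mod 9): 14·t ≡ 5 − 4 = 1 (mod 9).
    Reduce coefficients mod 9: 5·t ≡ 1 (mod 9).
    The inverse of 5 mod 9 is 2 (since 5·2 = 10 = 1·9 + 1), so t ≡ 2·1 = 2 ≡ 2 (mod 9).
    Then x = 4 + 14·2 = 32, valid modulo lcm(14, 9) = 126: x ≡ 32 (mod 126).
  Combine with x ≡ 2 (mod 8): gcd(126, 8) = 2; 2 - 32 = -30, which IS divisible by 2, so compatible.
    Write x = 32 + 126·t and substitute into x ≡ 2 (mod 8): 126·t ≡ 2 − 32 = -30 (mod 8).
    Divide the congruence (and modulus) by g = 2: 63·t ≡ -15 (mod 4).
    Reduce coefficients mod 4: 3·t ≡ 1 (mod 4).
    The inverse of 3 mod 4 is 3 (since 3·3 = 9 = 2·4 + 1), so t ≡ 3·1 = 3 ≡ 3 (mod 4).
    Then x = 32 + 126·3 = 410, valid modulo lcm(126, 8) = 504: x ≡ 410 (mod 504).
Verify: 410 mod 14 = 4, 410 mod 9 = 5, 410 mod 8 = 2.

x ≡ 410 (mod 504).


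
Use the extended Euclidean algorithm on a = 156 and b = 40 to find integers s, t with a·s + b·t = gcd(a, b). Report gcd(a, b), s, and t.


Euclidean algorithm on (156, 40) — divide until remainder is 0:
  156 = 3 · 40 + 36
  40 = 1 · 36 + 4
  36 = 9 · 4 + 0
gcd(156, 40) = 4.
Track Bezout coefficients alongside the remainders: start with r₀ = 156 = a·1 + b·0 (s = 1, t = 0) and r₁ = 40 = a·0 + b·1 (s = 0, t = 1); each new remainder r_{k+1} = r_{k-1} − q_k·r_k inherits s_{k+1} = s_{k-1} − q_k·s_k, t_{k+1} = t_{k-1} − q_k·t_k, so r_k = a·s_k + b·t_k at every step:
  q = 3: r = 36, s = 1 − 3·0 = 1, t = 0 − 3·1 = -3  (check: 156·1 + 40·(-3) = 36)
  q = 1: r = 4, s = 0 − 1·1 = -1, t = 1 − 1·(-3) = 4  (check: 156·(-1) + 40·4 = 4)
The row with r = 4 (the gcd) gives the Bezout coefficients s = -1, t = 4.
Result: 156 · (-1) + 40 · (4) = 4.

gcd(156, 40) = 4; s = -1, t = 4 (check: 156·(-1) + 40·4 = 4).


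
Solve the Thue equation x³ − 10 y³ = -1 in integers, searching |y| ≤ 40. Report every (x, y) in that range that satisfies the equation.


The equation is x³ - 10y³ = -1. For fixed y, x³ = 10·y³ − 1, so a solution requires the RHS to be a perfect cube.
Strategy: iterate y from -40 to 40, compute RHS = 10·y³ − 1, and check whether it is a (positive or negative) perfect cube.
Check small values of y:
  y = 0: RHS = -1 = (-1)³ ⇒ x = -1 works.
  y = 1: RHS = 9 is not a perfect cube.
  y = -1: RHS = -11 is not a perfect cube.
  y = 2: RHS = 79 is not a perfect cube.
  y = -2: RHS = -81 is not a perfect cube.
  y = 3: RHS = 269 is not a perfect cube.
  y = -3: RHS = -271 is not a perfect cube.
Continuing the search up to |y| = 40 finds no further solutions beyond those listed.
Collected solutions: (-1, 0).

Solutions (with |y| ≤ 40): (-1, 0).


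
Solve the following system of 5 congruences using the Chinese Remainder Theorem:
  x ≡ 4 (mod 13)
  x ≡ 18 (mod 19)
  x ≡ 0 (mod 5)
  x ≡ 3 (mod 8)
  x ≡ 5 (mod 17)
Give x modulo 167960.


Product of moduli M = 13 · 19 · 5 · 8 · 17 = 167960.
Merge one congruence at a time:
  Start: x ≡ 4 (mod 13).
  Combine with x ≡ 18 (mod 19); new modulus lcm = 247.
    Write x = 4 + 13·t and substitute into x ≡ 18 (mod 19): 13·t ≡ 18 − 4 = 14 (mod 19).
    The inverse of 13 mod 19 is 3 (since 13·3 = 39 = 2·19 + 1), so t ≡ 3·14 = 42 ≡ 4 (mod 19).
    Then x = 4 + 13·4 = 56, valid modulo lcm(13, 19) = 247: x ≡ 56 (mod 247).
  Combine with x ≡ 0 (mod 5); new modulus lcm = 1235.
    Write x = 56 + 247·t and substitute into x ≡ 0 (mod 5): 247·t ≡ 0 − 56 = -56 (mod 5).
    Reduce coefficients mod 5: 2·t ≡ 4 (mod 5).
    The inverse of 2 mod 5 is 3 (since 2·3 = 6 = 1·5 + 1), so t ≡ 3·4 = 12 ≡ 2 (mod 5).
    Then x = 56 + 247·2 = 550, valid modulo lcm(247, 5) = 1235: x ≡ 550 (mod 1235).
  Combine with x ≡ 3 (mod 8); new modulus lcm = 9880.
    Write x = 550 + 1235·t and substitute into x ≡ 3 (mod 8): 1235·t ≡ 3 − 550 = -547 (mod 8).
    Reduce coefficients mod 8: 3·t ≡ 5 (mod 8).
    The inverse of 3 mod 8 is 3 (since 3·3 = 9 = 1·8 + 1), so t ≡ 3·5 = 15 ≡ 7 (mod 8).
    Then x = 550 + 1235·7 = 9195, valid modulo lcm(1235, 8) = 9880: x ≡ 9195 (mod 9880).
  Combine with x ≡ 5 (mod 17); new modulus lcm = 167960.
    Write x = 9195 + 9880·t and substitute into x ≡ 5 (mod 17): 9880·t ≡ 5 − 9195 = -9190 (mod 17).
    Reduce coefficients mod 17: 3·t ≡ 7 (mod 17).
    The inverse of 3 mod 17 is 6 (since 3·6 = 18 = 1·17 + 1), so t ≡ 6·7 = 42 ≡ 8 (mod 17).
    Then x = 9195 + 9880·8 = 88235, valid modulo lcm(9880, 17) = 167960: x ≡ 88235 (mod 167960).
Verify against each original: 88235 mod 13 = 4, 88235 mod 19 = 18, 88235 mod 5 = 0, 88235 mod 8 = 3, 88235 mod 17 = 5.

x ≡ 88235 (mod 167960).


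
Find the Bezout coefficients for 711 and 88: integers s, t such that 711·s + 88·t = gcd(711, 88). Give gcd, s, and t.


Euclidean algorithm on (711, 88) — divide until remainder is 0:
  711 = 8 · 88 + 7
  88 = 12 · 7 + 4
  7 = 1 · 4 + 3
  4 = 1 · 3 + 1
  3 = 3 · 1 + 0
gcd(711, 88) = 1.
Track Bezout coefficients alongside the remainders: start with r₀ = 711 = a·1 + b·0 (s = 1, t = 0) and r₁ = 88 = a·0 + b·1 (s = 0, t = 1); each new remainder r_{k+1} = r_{k-1} − q_k·r_k inherits s_{k+1} = s_{k-1} − q_k·s_k, t_{k+1} = t_{k-1} − q_k·t_k, so r_k = a·s_k + b·t_k at every step:
  q = 8: r = 7, s = 1 − 8·0 = 1, t = 0 − 8·1 = -8  (check: 711·1 + 88·(-8) = 7)
  q = 12: r = 4, s = 0 − 12·1 = -12, t = 1 − 12·(-8) = 97  (check: 711·(-12) + 88·97 = 4)
  q = 1: r = 3, s = 1 − 1·(-12) = 13, t = -8 − 1·97 = -105  (check: 711·13 + 88·(-105) = 3)
  q = 1: r = 1, s = -12 − 1·13 = -25, t = 97 − 1·(-105) = 202  (check: 711·(-25) + 88·202 = 1)
The row with r = 1 (the gcd) gives the Bezout coefficients s = -25, t = 202.
Result: 711 · (-25) + 88 · (202) = 1.

gcd(711, 88) = 1; s = -25, t = 202 (check: 711·(-25) + 88·202 = 1).


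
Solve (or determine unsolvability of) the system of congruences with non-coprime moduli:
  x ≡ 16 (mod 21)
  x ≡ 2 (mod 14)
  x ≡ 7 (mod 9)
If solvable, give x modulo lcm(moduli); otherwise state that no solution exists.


Moduli 21, 14, 9 are not pairwise coprime, so CRT works modulo lcm(m_i) when all pairwise compatibility conditions hold.
Pairwise compatibility: gcd(m_i, m_j) must divide a_i - a_j for every pair.
Merge one congruence at a time:
  Start: x ≡ 16 (mod 21).
  Combine with x ≡ 2 (mod 14): gcd(21, 14) = 7; 2 - 16 = -14, which IS divisible by 7, so compatible.
    Write x = 16 + 21·t and substitute into x ≡ 2 (mod 14): 21·t ≡ 2 − 16 = -14 (mod 14).
    Divide the congruence (and modulus) by g = 7: 3·t ≡ -2 (mod 2).
    Reduce coefficients mod 2: 1·t ≡ 0 (mod 2).
    So t ≡ 0 (mod 2).
    Then x = 16 + 21·0 = 16, valid modulo lcm(21, 14) = 42: x ≡ 16 (mod 42).
  Combine with x ≡ 7 (mod 9): gcd(42, 9) = 3; 7 - 16 = -9, which IS divisible by 3, so compatible.
    Write x = 16 + 42·t and substitute into x ≡ 7 (mod 9): 42·t ≡ 7 − 16 = -9 (mod 9).
    Divide the congruence (and modulus) by g = 3: 14·t ≡ -3 (mod 3).
    Reduce coefficients mod 3: 2·t ≡ 0 (mod 3).
    The inverse of 2 mod 3 is 2 (since 2·2 = 4 = 1·3 + 1), so t ≡ 2·0 = 0 ≡ 0 (mod 3).
    Then x = 16 + 42·0 = 16, valid modulo lcm(42, 9) = 126: x ≡ 16 (mod 126).
Verify: 16 mod 21 = 16, 16 mod 14 = 2, 16 mod 9 = 7.

x ≡ 16 (mod 126).


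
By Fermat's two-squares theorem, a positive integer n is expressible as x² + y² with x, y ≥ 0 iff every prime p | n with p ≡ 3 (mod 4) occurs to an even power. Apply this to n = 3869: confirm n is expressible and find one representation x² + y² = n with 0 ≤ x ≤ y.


Step 1: Factor n = 3869 = 53 · 73.
Step 2: Check the mod-4 condition on each prime factor: 53 ≡ 1 (mod 4), exponent 1; 73 ≡ 1 (mod 4), exponent 1.
All primes ≡ 3 (mod 4) appear to even exponent (or don't appear), so by the two-squares theorem n IS expressible as a sum of two squares.
Step 3: Build a representation. Here n = 53 · 73 is a product of primes ≡ 1 (mod 4). Each prime p ≡ 1 (mod 4) is itself a sum of two squares; find a² by testing p − a² for a perfect square:
  53: 53 − 1² = 52, 53 − 2² = 49 = 7² ⇒ 53 = 2² + 7².
  73: 73 − 1² = 72, 73 − 2² = 69, 73 − 3² = 64 = 8² ⇒ 73 = 3² + 8².
  Combine using the Brahmagupta–Fibonacci identity (a² + b²)(c² + d²) = (ac − bd)² + (ad + bc)² = (ac + bd)² + (ad − bc)²:
  53 · 73 = 3869: from (2² + 7²)(3² + 8²), take (2·3 − 7·8, 2·8 + 7·3) = (6 − 56, 16 + 21) = (-50, 37); dropping signs (only squares matter) gives (50, 37); check 50² + 37² = 2500 + 1369 = 3869 ✓.
Step 4: Order so x ≤ y and verify: 37² + 50² = 1369 + 2500 = 3869 = n. ✓

n = 3869 = 37² + 50² (one valid representation with x ≤ y).


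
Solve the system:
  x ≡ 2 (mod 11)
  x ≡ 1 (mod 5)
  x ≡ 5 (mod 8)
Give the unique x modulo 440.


Moduli 11, 5, 8 are pairwise coprime; by CRT there is a unique solution modulo M = 11 · 5 · 8 = 440.
Solve pairwise, accumulating the modulus:
  Start with x ≡ 2 (mod 11).
  Combine with x ≡ 1 (mod 5): since gcd(11, 5) = 1, we get a unique residue mod 55.
    Write x = 2 + 11·t and substitute into x ≡ 1 (mod 5): 11·t ≡ 1 − 2 = -1 (mod 5).
    Reduce coefficients mod 5: 1·t ≡ 4 (mod 5).
    So t ≡ 4 (mod 5).
    Then x = 2 + 11·4 = 46, valid modulo lcm(11, 5) = 55: x ≡ 46 (mod 55).
  Combine with x ≡ 5 (mod 8): since gcd(55, 8) = 1, we get a unique residue mod 440.
    Write x = 46 + 55·t and substitute into x ≡ 5 (mod 8): 55·t ≡ 5 − 46 = -41 (mod 8).
    Reduce coefficients mod 8: 7·t ≡ 7 (mod 8).
    The inverse of 7 mod 8 is 7 (since 7·7 = 49 = 6·8 + 1), so t ≡ 7·7 = 49 ≡ 1 (mod 8).
    Then x = 46 + 55·1 = 101, valid modulo lcm(55, 8) = 440: x ≡ 101 (mod 440).
Verify: 101 mod 11 = 2 ✓, 101 mod 5 = 1 ✓, 101 mod 8 = 5 ✓.

x ≡ 101 (mod 440).


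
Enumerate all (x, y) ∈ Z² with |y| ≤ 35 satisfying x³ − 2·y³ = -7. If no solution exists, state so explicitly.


The equation is x³ - 2y³ = -7. For fixed y, x³ = 2·y³ − 7, so a solution requires the RHS to be a perfect cube.
Strategy: iterate y from -35 to 35, compute RHS = 2·y³ − 7, and check whether it is a (positive or negative) perfect cube.
Check small values of y:
  y = 0: RHS = -7 is not a perfect cube.
  y = 1: RHS = -5 is not a perfect cube.
  y = -1: RHS = -9 is not a perfect cube.
  y = 2: RHS = 9 is not a perfect cube.
  y = -2: RHS = -23 is not a perfect cube.
  y = 3: RHS = 47 is not a perfect cube.
  y = -3: RHS = -61 is not a perfect cube.
Continuing the search up to |y| = 35 finds no solutions either.
No (x, y) in the scanned range satisfies the equation.

No integer solutions with |y| ≤ 35.


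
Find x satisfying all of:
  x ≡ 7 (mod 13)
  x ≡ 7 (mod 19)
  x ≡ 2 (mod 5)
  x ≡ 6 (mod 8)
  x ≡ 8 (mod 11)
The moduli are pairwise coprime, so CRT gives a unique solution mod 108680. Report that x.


Product of moduli M = 13 · 19 · 5 · 8 · 11 = 108680.
Merge one congruence at a time:
  Start: x ≡ 7 (mod 13).
  Combine with x ≡ 7 (mod 19); new modulus lcm = 247.
    Write x = 7 + 13·t and substitute into x ≡ 7 (mod 19): 13·t ≡ 7 − 7 = 0 (mod 19).
    The inverse of 13 mod 19 is 3 (since 13·3 = 39 = 2·19 + 1), so t ≡ 3·0 = 0 ≡ 0 (mod 19).
    Then x = 7 + 13·0 = 7, valid modulo lcm(13, 19) = 247: x ≡ 7 (mod 247).
  Combine with x ≡ 2 (mod 5); new modulus lcm = 1235.
    Write x = 7 + 247·t and substitute into x ≡ 2 (mod 5): 247·t ≡ 2 − 7 = -5 (mod 5).
    Reduce coefficients mod 5: 2·t ≡ 0 (mod 5).
    The inverse of 2 mod 5 is 3 (since 2·3 = 6 = 1·5 + 1), so t ≡ 3·0 = 0 ≡ 0 (mod 5).
    Then x = 7 + 247·0 = 7, valid modulo lcm(247, 5) = 1235: x ≡ 7 (mod 1235).
  Combine with x ≡ 6 (mod 8); new modulus lcm = 9880.
    Write x = 7 + 1235·t and substitute into x ≡ 6 (mod 8): 1235·t ≡ 6 − 7 = -1 (mod 8).
    Reduce coefficients mod 8: 3·t ≡ 7 (mod 8).
    The inverse of 3 mod 8 is 3 (since 3·3 = 9 = 1·8 + 1), so t ≡ 3·7 = 21 ≡ 5 (mod 8).
    Then x = 7 + 1235·5 = 6182, valid modulo lcm(1235, 8) = 9880: x ≡ 6182 (mod 9880).
  Combine with x ≡ 8 (mod 11); new modulus lcm = 108680.
    Write x = 6182 + 9880·t and substitute into x ≡ 8 (mod 11): 9880·t ≡ 8 − 6182 = -6174 (mod 11).
    Reduce coefficients mod 11: 2·t ≡ 8 (mod 11).
    The inverse of 2 mod 11 is 6 (since 2·6 = 12 = 1·11 + 1), so t ≡ 6·8 = 48 ≡ 4 (mod 11).
    Then x = 6182 + 9880·4 = 45702, valid modulo lcm(9880, 11) = 108680: x ≡ 45702 (mod 108680).
Verify against each original: 45702 mod 13 = 7, 45702 mod 19 = 7, 45702 mod 5 = 2, 45702 mod 8 = 6, 45702 mod 11 = 8.

x ≡ 45702 (mod 108680).


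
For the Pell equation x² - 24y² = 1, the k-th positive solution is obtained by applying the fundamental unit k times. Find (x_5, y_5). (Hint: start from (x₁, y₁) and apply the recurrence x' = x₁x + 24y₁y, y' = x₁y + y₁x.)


Step 1: Find the fundamental solution (x₁, y₁) of x² - 24y² = 1.
  Expand √24 as a continued fraction. a₀ = ⌊√24⌋ = 4; iterate m_{k+1} = d_k·a_k − m_k, d_{k+1} = (24 − m_{k+1}²)/d_k, a_{k+1} = ⌊(a₀ + m_{k+1})/d_{k+1}⌋ (starting m₀ = 0, d₀ = 1), with convergents p_k = a_k·p_{k-1} + p_{k-2}, q_k = a_k·q_{k-1} + q_{k-2} (p₋₁ = 1, q₋₁ = 0):
  k = 0: a₀ = 4; p₀/q₀ = 4/1; p₀² − 24·q₀² = 16 − 24 = -8.
  k = 1: m = 4, d = 8, a = ⌊(4 + 4)/8⌋ = 1; p/q = (1·4 + 1)/(1·1 + 0) = 5/1; p² − 24·q² = 25 − 24 = 1.
  The first convergent with p² − 24·q² = 1 gives the fundamental solution (x₁, y₁) = (5, 1).
Step 2: Apply the recurrence (x_{n+1}, y_{n+1}) = (x₁x_n + 24y₁y_n, x₁y_n + y₁x_n) repeatedly.
  From (x_1, y_1) = (5, 1): x_2 = 5·5 + 24·1·1 = 49; y_2 = 5·1 + 1·5 = 10.
  From (x_2, y_2) = (49, 10): x_3 = 5·49 + 24·1·10 = 485; y_3 = 5·10 + 1·49 = 99.
  From (x_3, y_3) = (485, 99): x_4 = 5·485 + 24·1·99 = 4801; y_4 = 5·99 + 1·485 = 980.
  From (x_4, y_4) = (4801, 980): x_5 = 5·4801 + 24·1·980 = 47525; y_5 = 5·980 + 1·4801 = 9701.
Step 3: Verify x_5² - 24·y_5² = 2258625625 - 2258625624 = 1 (should be 1). ✓

(x_1, y_1) = (5, 1); (x_5, y_5) = (47525, 9701).


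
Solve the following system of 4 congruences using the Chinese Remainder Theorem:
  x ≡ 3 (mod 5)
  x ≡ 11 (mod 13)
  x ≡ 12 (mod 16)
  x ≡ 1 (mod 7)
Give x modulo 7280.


Product of moduli M = 5 · 13 · 16 · 7 = 7280.
Merge one congruence at a time:
  Start: x ≡ 3 (mod 5).
  Combine with x ≡ 11 (mod 13); new modulus lcm = 65.
    Write x = 3 + 5·t and substitute into x ≡ 11 (mod 13): 5·t ≡ 11 − 3 = 8 (mod 13).
    The inverse of 5 mod 13 is 8 (since 5·8 = 40 = 3·13 + 1), so t ≡ 8·8 = 64 ≡ 12 (mod 13).
    Then x = 3 + 5·12 = 63, valid modulo lcm(5, 13) = 65: x ≡ 63 (mod 65).
  Combine with x ≡ 12 (mod 16); new modulus lcm = 1040.
    Write x = 63 + 65·t and substitute into x ≡ 12 (mod 16): 65·t ≡ 12 − 63 = -51 (mod 16).
    Reduce coefficients mod 16: 1·t ≡ 13 (mod 16).
    So t ≡ 13 (mod 16).
    Then x = 63 + 65·13 = 908, valid modulo lcm(65, 16) = 1040: x ≡ 908 (mod 1040).
  Combine with x ≡ 1 (mod 7); new modulus lcm = 7280.
    Write x = 908 + 1040·t and substitute into x ≡ 1 (mod 7): 1040·t ≡ 1 − 908 = -907 (mod 7).
    Reduce coefficients mod 7: 4·t ≡ 3 (mod 7).
    The inverse of 4 mod 7 is 2 (since 4·2 = 8 = 1·7 + 1), so t ≡ 2·3 = 6 ≡ 6 (mod 7).
    Then x = 908 + 1040·6 = 7148, valid modulo lcm(1040, 7) = 7280: x ≡ 7148 (mod 7280).
Verify against each original: 7148 mod 5 = 3, 7148 mod 13 = 11, 7148 mod 16 = 12, 7148 mod 7 = 1.

x ≡ 7148 (mod 7280).


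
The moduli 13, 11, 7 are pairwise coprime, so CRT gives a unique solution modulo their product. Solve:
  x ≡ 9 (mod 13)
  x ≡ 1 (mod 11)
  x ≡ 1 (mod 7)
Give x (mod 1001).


Moduli 13, 11, 7 are pairwise coprime; by CRT there is a unique solution modulo M = 13 · 11 · 7 = 1001.
Solve pairwise, accumulating the modulus:
  Start with x ≡ 9 (mod 13).
  Combine with x ≡ 1 (mod 11): since gcd(13, 11) = 1, we get a unique residue mod 143.
    Write x = 9 + 13·t and substitute into x ≡ 1 (mod 11): 13·t ≡ 1 − 9 = -8 (mod 11).
    Reduce coefficients mod 11: 2·t ≡ 3 (mod 11).
    The inverse of 2 mod 11 is 6 (since 2·6 = 12 = 1·11 + 1), so t ≡ 6·3 = 18 ≡ 7 (mod 11).
    Then x = 9 + 13·7 = 100, valid modulo lcm(13, 11) = 143: x ≡ 100 (mod 143).
  Combine with x ≡ 1 (mod 7): since gcd(143, 7) = 1, we get a unique residue mod 1001.
    Write x = 100 + 143·t and substitute into x ≡ 1 (mod 7): 143·t ≡ 1 − 100 = -99 (mod 7).
    Reduce coefficients mod 7: 3·t ≡ 6 (mod 7).
    The inverse of 3 mod 7 is 5 (since 3·5 = 15 = 2·7 + 1), so t ≡ 5·6 = 30 ≡ 2 (mod 7).
    Then x = 100 + 143·2 = 386, valid modulo lcm(143, 7) = 1001: x ≡ 386 (mod 1001).
Verify: 386 mod 13 = 9 ✓, 386 mod 11 = 1 ✓, 386 mod 7 = 1 ✓.

x ≡ 386 (mod 1001).


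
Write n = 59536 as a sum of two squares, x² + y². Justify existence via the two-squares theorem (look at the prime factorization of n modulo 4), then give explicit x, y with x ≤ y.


Step 1: Factor n = 59536 = 2^4 · 61^2.
Step 2: Check the mod-4 condition on each prime factor: 2 = 2 (special); 61 ≡ 1 (mod 4), exponent 2.
All primes ≡ 3 (mod 4) appear to even exponent (or don't appear), so by the two-squares theorem n IS expressible as a sum of two squares.
Step 3: Build a representation. Group n = k² · m with k = 4 and m = 61 · 61 = 3721 (a product of primes ≡ 1 (mod 4)); a representation of m scales to one of n via (k·x)² + (k·y)² = k²(x² + y²). Each prime p ≡ 1 (mod 4) is itself a sum of two squares; find a² by testing p − a² for a perfect square:
  61: 61 − 1² = 60, 61 − 2² = 57, 61 − 3² = 52, 61 − 4² = 45, 61 − 5² = 36 = 6² ⇒ 61 = 5² + 6².
  Combine using the Brahmagupta–Fibonacci identity (a² + b²)(c² + d²) = (ac − bd)² + (ad + bc)² = (ac + bd)² + (ad − bc)²:
  61 · 61 = 3721: from (5² + 6²)(5² + 6²), take (5·5 − 6·6, 5·6 + 6·5) = (25 − 36, 30 + 30) = (-11, 60); dropping signs (only squares matter) gives (11, 60); check 11² + 60² = 121 + 3600 = 3721 ✓.
  Scale by k = 4: (4·11, 4·60) = (44, 240).
Step 4: Order so x ≤ y and verify: 44² + 240² = 1936 + 57600 = 59536 = n. ✓

n = 59536 = 44² + 240² (one valid representation with x ≤ y).


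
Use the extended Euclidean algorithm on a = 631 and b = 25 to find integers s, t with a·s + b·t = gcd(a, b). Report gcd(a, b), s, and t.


Euclidean algorithm on (631, 25) — divide until remainder is 0:
  631 = 25 · 25 + 6
  25 = 4 · 6 + 1
  6 = 6 · 1 + 0
gcd(631, 25) = 1.
Track Bezout coefficients alongside the remainders: start with r₀ = 631 = a·1 + b·0 (s = 1, t = 0) and r₁ = 25 = a·0 + b·1 (s = 0, t = 1); each new remainder r_{k+1} = r_{k-1} − q_k·r_k inherits s_{k+1} = s_{k-1} − q_k·s_k, t_{k+1} = t_{k-1} − q_k·t_k, so r_k = a·s_k + b·t_k at every step:
  q = 25: r = 6, s = 1 − 25·0 = 1, t = 0 − 25·1 = -25  (check: 631·1 + 25·(-25) = 6)
  q = 4: r = 1, s = 0 − 4·1 = -4, t = 1 − 4·(-25) = 101  (check: 631·(-4) + 25·101 = 1)
The row with r = 1 (the gcd) gives the Bezout coefficients s = -4, t = 101.
Result: 631 · (-4) + 25 · (101) = 1.

gcd(631, 25) = 1; s = -4, t = 101 (check: 631·(-4) + 25·101 = 1).


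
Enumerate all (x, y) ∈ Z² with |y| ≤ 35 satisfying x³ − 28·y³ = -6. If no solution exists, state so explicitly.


The equation is x³ - 28y³ = -6. For fixed y, x³ = 28·y³ − 6, so a solution requires the RHS to be a perfect cube.
Strategy: iterate y from -35 to 35, compute RHS = 28·y³ − 6, and check whether it is a (positive or negative) perfect cube.
Check small values of y:
  y = 0: RHS = -6 is not a perfect cube.
  y = 1: RHS = 22 is not a perfect cube.
  y = -1: RHS = -34 is not a perfect cube.
  y = 2: RHS = 218 is not a perfect cube.
  y = -2: RHS = -230 is not a perfect cube.
  y = 3: RHS = 750 is not a perfect cube.
  y = -3: RHS = -762 is not a perfect cube.
Continuing the search up to |y| = 35 finds no solutions either.
No (x, y) in the scanned range satisfies the equation.

No integer solutions with |y| ≤ 35.


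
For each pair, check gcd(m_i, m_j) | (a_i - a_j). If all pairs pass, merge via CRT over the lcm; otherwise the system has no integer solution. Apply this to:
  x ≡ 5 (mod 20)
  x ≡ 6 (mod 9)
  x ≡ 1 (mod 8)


Moduli 20, 9, 8 are not pairwise coprime, so CRT works modulo lcm(m_i) when all pairwise compatibility conditions hold.
Pairwise compatibility: gcd(m_i, m_j) must divide a_i - a_j for every pair.
Merge one congruence at a time:
  Start: x ≡ 5 (mod 20).
  Combine with x ≡ 6 (mod 9): gcd(20, 9) = 1; 6 - 5 = 1, which IS divisible by 1, so compatible.
    Write x = 5 + 20·t and substitute into x ≡ 6 (mod 9): 20·t ≡ 6 − 5 = 1 (mod 9).
    Reduce coefficients mod 9: 2·t ≡ 1 (mod 9).
    The inverse of 2 mod 9 is 5 (since 2·5 = 10 = 1·9 + 1), so t ≡ 5·1 = 5 ≡ 5 (mod 9).
    Then x = 5 + 20·5 = 105, valid modulo lcm(20, 9) = 180: x ≡ 105 (mod 180).
  Combine with x ≡ 1 (mod 8): gcd(180, 8) = 4; 1 - 105 = -104, which IS divisible by 4, so compatible.
    Write x = 105 + 180·t and substitute into x ≡ 1 (mod 8): 180·t ≡ 1 − 105 = -104 (mod 8).
    Divide the congruence (and modulus) by g = 4: 45·t ≡ -26 (mod 2).
    Reduce coefficients mod 2: 1·t ≡ 0 (mod 2).
    So t ≡ 0 (mod 2).
    Then x = 105 + 180·0 = 105, valid modulo lcm(180, 8) = 360: x ≡ 105 (mod 360).
Verify: 105 mod 20 = 5, 105 mod 9 = 6, 105 mod 8 = 1.

x ≡ 105 (mod 360).


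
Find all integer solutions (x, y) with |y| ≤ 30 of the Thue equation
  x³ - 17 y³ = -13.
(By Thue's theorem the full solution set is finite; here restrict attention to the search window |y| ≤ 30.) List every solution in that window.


The equation is x³ - 17y³ = -13. For fixed y, x³ = 17·y³ − 13, so a solution requires the RHS to be a perfect cube.
Strategy: iterate y from -30 to 30, compute RHS = 17·y³ − 13, and check whether it is a (positive or negative) perfect cube.
Check small values of y:
  y = 0: RHS = -13 is not a perfect cube.
  y = 1: RHS = 4 is not a perfect cube.
  y = -1: RHS = -30 is not a perfect cube.
  y = 2: RHS = 123 is not a perfect cube.
  y = -2: RHS = -149 is not a perfect cube.
  y = 3: RHS = 446 is not a perfect cube.
  y = -3: RHS = -472 is not a perfect cube.
Continuing the search up to |y| = 30 finds no solutions either.
No (x, y) in the scanned range satisfies the equation.

No integer solutions with |y| ≤ 30.


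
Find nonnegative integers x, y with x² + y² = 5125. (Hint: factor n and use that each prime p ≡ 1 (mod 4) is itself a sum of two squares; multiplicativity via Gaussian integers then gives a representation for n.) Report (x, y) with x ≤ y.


Step 1: Factor n = 5125 = 5^3 · 41.
Step 2: Check the mod-4 condition on each prime factor: 5 ≡ 1 (mod 4), exponent 3; 41 ≡ 1 (mod 4), exponent 1.
All primes ≡ 3 (mod 4) appear to even exponent (or don't appear), so by the two-squares theorem n IS expressible as a sum of two squares.
Step 3: Build a representation. Group n = k² · m with k = 5 and m = 5 · 41 = 205 (a product of primes ≡ 1 (mod 4)); a representation of m scales to one of n via (k·x)² + (k·y)² = k²(x² + y²). Each prime p ≡ 1 (mod 4) is itself a sum of two squares; find a² by testing p − a² for a perfect square:
  5: 5 − 1² = 4 = 2² ⇒ 5 = 1² + 2².
  41: 41 − 1² = 40, 41 − 2² = 37, 41 − 3² = 32, 41 − 4² = 25 = 5² ⇒ 41 = 4² + 5².
  Combine using the Brahmagupta–Fibonacci identity (a² + b²)(c² + d²) = (ac − bd)² + (ad + bc)² = (ac + bd)² + (ad − bc)²:
  5 · 41 = 205: from (1² + 2²)(4² + 5²), take (1·4 − 2·5, 1·5 + 2·4) = (4 − 10, 5 + 8) = (-6, 13); dropping signs (only squares matter) gives (6, 13); check 6² + 13² = 36 + 169 = 205 ✓.
  Scale by k = 5: (5·6, 5·13) = (30, 65).
Step 4: Order so x ≤ y and verify: 30² + 65² = 900 + 4225 = 5125 = n. ✓

n = 5125 = 30² + 65² (one valid representation with x ≤ y).


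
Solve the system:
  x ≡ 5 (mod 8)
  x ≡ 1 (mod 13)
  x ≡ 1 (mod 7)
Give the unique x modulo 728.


Moduli 8, 13, 7 are pairwise coprime; by CRT there is a unique solution modulo M = 8 · 13 · 7 = 728.
Solve pairwise, accumulating the modulus:
  Start with x ≡ 5 (mod 8).
  Combine with x ≡ 1 (mod 13): since gcd(8, 13) = 1, we get a unique residue mod 104.
    Write x = 5 + 8·t and substitute into x ≡ 1 (mod 13): 8·t ≡ 1 − 5 = -4 (mod 13).
    Reduce coefficients mod 13: 8·t ≡ 9 (mod 13).
    The inverse of 8 mod 13 is 5 (since 8·5 = 40 = 3·13 + 1), so t ≡ 5·9 = 45 ≡ 6 (mod 13).
    Then x = 5 + 8·6 = 53, valid modulo lcm(8, 13) = 104: x ≡ 53 (mod 104).
  Combine with x ≡ 1 (mod 7): since gcd(104, 7) = 1, we get a unique residue mod 728.
    Write x = 53 + 104·t and substitute into x ≡ 1 (mod 7): 104·t ≡ 1 − 53 = -52 (mod 7).
    Reduce coefficients mod 7: 6·t ≡ 4 (mod 7).
    The inverse of 6 mod 7 is 6 (since 6·6 = 36 = 5·7 + 1), so t ≡ 6·4 = 24 ≡ 3 (mod 7).
    Then x = 53 + 104·3 = 365, valid modulo lcm(104, 7) = 728: x ≡ 365 (mod 728).
Verify: 365 mod 8 = 5 ✓, 365 mod 13 = 1 ✓, 365 mod 7 = 1 ✓.

x ≡ 365 (mod 728).


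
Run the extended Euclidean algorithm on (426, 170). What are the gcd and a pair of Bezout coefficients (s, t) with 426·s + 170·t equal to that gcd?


Euclidean algorithm on (426, 170) — divide until remainder is 0:
  426 = 2 · 170 + 86
  170 = 1 · 86 + 84
  86 = 1 · 84 + 2
  84 = 42 · 2 + 0
gcd(426, 170) = 2.
Track Bezout coefficients alongside the remainders: start with r₀ = 426 = a·1 + b·0 (s = 1, t = 0) and r₁ = 170 = a·0 + b·1 (s = 0, t = 1); each new remainder r_{k+1} = r_{k-1} − q_k·r_k inherits s_{k+1} = s_{k-1} − q_k·s_k, t_{k+1} = t_{k-1} − q_k·t_k, so r_k = a·s_k + b·t_k at every step:
  q = 2: r = 86, s = 1 − 2·0 = 1, t = 0 − 2·1 = -2  (check: 426·1 + 170·(-2) = 86)
  q = 1: r = 84, s = 0 − 1·1 = -1, t = 1 − 1·(-2) = 3  (check: 426·(-1) + 170·3 = 84)
  q = 1: r = 2, s = 1 − 1·(-1) = 2, t = -2 − 1·3 = -5  (check: 426·2 + 170·(-5) = 2)
The row with r = 2 (the gcd) gives the Bezout coefficients s = 2, t = -5.
Result: 426 · (2) + 170 · (-5) = 2.

gcd(426, 170) = 2; s = 2, t = -5 (check: 426·2 + 170·(-5) = 2).


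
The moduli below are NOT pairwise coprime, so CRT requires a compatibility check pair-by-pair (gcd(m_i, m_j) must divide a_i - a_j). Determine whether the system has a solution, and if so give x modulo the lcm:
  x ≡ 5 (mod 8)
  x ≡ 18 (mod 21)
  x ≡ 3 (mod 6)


Moduli 8, 21, 6 are not pairwise coprime, so CRT works modulo lcm(m_i) when all pairwise compatibility conditions hold.
Pairwise compatibility: gcd(m_i, m_j) must divide a_i - a_j for every pair.
Merge one congruence at a time:
  Start: x ≡ 5 (mod 8).
  Combine with x ≡ 18 (mod 21): gcd(8, 21) = 1; 18 - 5 = 13, which IS divisible by 1, so compatible.
    Write x = 5 + 8·t and substitute into x ≡ 18 (mod 21): 8·t ≡ 18 − 5 = 13 (mod 21).
    The inverse of 8 mod 21 is 8 (since 8·8 = 64 = 3·21 + 1), so t ≡ 8·13 = 104 ≡ 20 (mod 21).
    Then x = 5 + 8·20 = 165, valid modulo lcm(8, 21) = 168: x ≡ 165 (mod 168).
  Combine with x ≡ 3 (mod 6): gcd(168, 6) = 6; 3 - 165 = -162, which IS divisible by 6, so compatible.
    Write x = 165 + 168·t and substitute into x ≡ 3 (mod 6): 168·t ≡ 3 − 165 = -162 (mod 6).
    Divide the congruence (and modulus) by g = 6: 28·t ≡ -27 (mod 1).
    Modulo 1 every t works; take t = 0.
    Then x = 165 + 168·0 = 165, valid modulo lcm(168, 6) = 168: x ≡ 165 (mod 168).
Verify: 165 mod 8 = 5, 165 mod 21 = 18, 165 mod 6 = 3.

x ≡ 165 (mod 168).


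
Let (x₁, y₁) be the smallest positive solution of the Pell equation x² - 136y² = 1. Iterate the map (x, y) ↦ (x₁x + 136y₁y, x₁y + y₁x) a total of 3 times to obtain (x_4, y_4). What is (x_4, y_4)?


Step 1: Find the fundamental solution (x₁, y₁) of x² - 136y² = 1.
  Expand √136 as a continued fraction. a₀ = ⌊√136⌋ = 11; iterate m_{k+1} = d_k·a_k − m_k, d_{k+1} = (136 − m_{k+1}²)/d_k, a_{k+1} = ⌊(a₀ + m_{k+1})/d_{k+1}⌋ (starting m₀ = 0, d₀ = 1), with convergents p_k = a_k·p_{k-1} + p_{k-2}, q_k = a_k·q_{k-1} + q_{k-2} (p₋₁ = 1, q₋₁ = 0):
  k = 0: a₀ = 11; p₀/q₀ = 11/1; p₀² − 136·q₀² = 121 − 136 = -15.
  k = 1: m = 11, d = 15, a = ⌊(11 + 11)/15⌋ = 1; p/q = (1·11 + 1)/(1·1 + 0) = 12/1; p² − 136·q² = 144 − 136 = 8.
  k = 2: m = 4, d = 8, a = ⌊(11 + 4)/8⌋ = 1; p/q = (1·12 + 11)/(1·1 + 1) = 23/2; p² − 136·q² = 529 − 544 = -15.
  k = 3: m = 4, d = 15, a = ⌊(11 + 4)/15⌋ = 1; p/q = (1·23 + 12)/(1·2 + 1) = 35/3; p² − 136·q² = 1225 − 1224 = 1.
  The first convergent with p² − 136·q² = 1 gives the fundamental solution (x₁, y₁) = (35, 3).
Step 2: Apply the recurrence (x_{n+1}, y_{n+1}) = (x₁x_n + 136y₁y_n, x₁y_n + y₁x_n) repeatedly.
  From (x_1, y_1) = (35, 3): x_2 = 35·35 + 136·3·3 = 2449; y_2 = 35·3 + 3·35 = 210.
  From (x_2, y_2) = (2449, 210): x_3 = 35·2449 + 136·3·210 = 171395; y_3 = 35·210 + 3·2449 = 14697.
  From (x_3, y_3) = (171395, 14697): x_4 = 35·171395 + 136·3·14697 = 11995201; y_4 = 35·14697 + 3·171395 = 1028580.
Step 3: Verify x_4² - 136·y_4² = 143884847030401 - 143884847030400 = 1 (should be 1). ✓

(x_1, y_1) = (35, 3); (x_4, y_4) = (11995201, 1028580).


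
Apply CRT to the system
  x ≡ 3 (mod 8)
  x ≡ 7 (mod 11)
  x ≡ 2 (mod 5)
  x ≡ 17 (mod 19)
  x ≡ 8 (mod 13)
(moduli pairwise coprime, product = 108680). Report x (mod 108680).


Product of moduli M = 8 · 11 · 5 · 19 · 13 = 108680.
Merge one congruence at a time:
  Start: x ≡ 3 (mod 8).
  Combine with x ≡ 7 (mod 11); new modulus lcm = 88.
    Write x = 3 + 8·t and substitute into x ≡ 7 (mod 11): 8·t ≡ 7 − 3 = 4 (mod 11).
    The inverse of 8 mod 11 is 7 (since 8·7 = 56 = 5·11 + 1), so t ≡ 7·4 = 28 ≡ 6 (mod 11).
    Then x = 3 + 8·6 = 51, valid modulo lcm(8, 11) = 88: x ≡ 51 (mod 88).
  Combine with x ≡ 2 (mod 5); new modulus lcm = 440.
    Write x = 51 + 88·t and substitute into x ≡ 2 (mod 5): 88·t ≡ 2 − 51 = -49 (mod 5).
    Reduce coefficients mod 5: 3·t ≡ 1 (mod 5).
    The inverse of 3 mod 5 is 2 (since 3·2 = 6 = 1·5 + 1), so t ≡ 2·1 = 2 ≡ 2 (mod 5).
    Then x = 51 + 88·2 = 227, valid modulo lcm(88, 5) = 440: x ≡ 227 (mod 440).
  Combine with x ≡ 17 (mod 19); new modulus lcm = 8360.
    Write x = 227 + 440·t and substitute into x ≡ 17 (mod 19): 440·t ≡ 17 − 227 = -210 (mod 19).
    Reduce coefficients mod 19: 3·t ≡ 18 (mod 19).
    The inverse of 3 mod 19 is 13 (since 3·13 = 39 = 2·19 + 1), so t ≡ 13·18 = 234 ≡ 6 (mod 19).
    Then x = 227 + 440·6 = 2867, valid modulo lcm(440, 19) = 8360: x ≡ 2867 (mod 8360).
  Combine with x ≡ 8 (mod 13); new modulus lcm = 108680.
    Write x = 2867 + 8360·t and substitute into x ≡ 8 (mod 13): 8360·t ≡ 8 − 2867 = -2859 (mod 13).
    Reduce coefficients mod 13: 1·t ≡ 1 (mod 13).
    So t ≡ 1 (mod 13).
    Then x = 2867 + 8360·1 = 11227, valid modulo lcm(8360, 13) = 108680: x ≡ 11227 (mod 108680).
Verify against each original: 11227 mod 8 = 3, 11227 mod 11 = 7, 11227 mod 5 = 2, 11227 mod 19 = 17, 11227 mod 13 = 8.

x ≡ 11227 (mod 108680).


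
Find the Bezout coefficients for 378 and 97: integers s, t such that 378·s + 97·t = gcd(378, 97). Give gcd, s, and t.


Euclidean algorithm on (378, 97) — divide until remainder is 0:
  378 = 3 · 97 + 87
  97 = 1 · 87 + 10
  87 = 8 · 10 + 7
  10 = 1 · 7 + 3
  7 = 2 · 3 + 1
  3 = 3 · 1 + 0
gcd(378, 97) = 1.
Track Bezout coefficients alongside the remainders: start with r₀ = 378 = a·1 + b·0 (s = 1, t = 0) and r₁ = 97 = a·0 + b·1 (s = 0, t = 1); each new remainder r_{k+1} = r_{k-1} − q_k·r_k inherits s_{k+1} = s_{k-1} − q_k·s_k, t_{k+1} = t_{k-1} − q_k·t_k, so r_k = a·s_k + b·t_k at every step:
  q = 3: r = 87, s = 1 − 3·0 = 1, t = 0 − 3·1 = -3  (check: 378·1 + 97·(-3) = 87)
  q = 1: r = 10, s = 0 − 1·1 = -1, t = 1 − 1·(-3) = 4  (check: 378·(-1) + 97·4 = 10)
  q = 8: r = 7, s = 1 − 8·(-1) = 9, t = -3 − 8·4 = -35  (check: 378·9 + 97·(-35) = 7)
  q = 1: r = 3, s = -1 − 1·9 = -10, t = 4 − 1·(-35) = 39  (check: 378·(-10) + 97·39 = 3)
  q = 2: r = 1, s = 9 − 2·(-10) = 29, t = -35 − 2·39 = -113  (check: 378·29 + 97·(-113) = 1)
The row with r = 1 (the gcd) gives the Bezout coefficients s = 29, t = -113.
Result: 378 · (29) + 97 · (-113) = 1.

gcd(378, 97) = 1; s = 29, t = -113 (check: 378·29 + 97·(-113) = 1).


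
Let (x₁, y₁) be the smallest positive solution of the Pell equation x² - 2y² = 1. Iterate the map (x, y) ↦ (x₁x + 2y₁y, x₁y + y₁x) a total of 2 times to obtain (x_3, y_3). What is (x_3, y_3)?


Step 1: Find the fundamental solution (x₁, y₁) of x² - 2y² = 1.
  Expand √2 as a continued fraction. a₀ = ⌊√2⌋ = 1; iterate m_{k+1} = d_k·a_k − m_k, d_{k+1} = (2 − m_{k+1}²)/d_k, a_{k+1} = ⌊(a₀ + m_{k+1})/d_{k+1}⌋ (starting m₀ = 0, d₀ = 1), with convergents p_k = a_k·p_{k-1} + p_{k-2}, q_k = a_k·q_{k-1} + q_{k-2} (p₋₁ = 1, q₋₁ = 0):
  k = 0: a₀ = 1; p₀/q₀ = 1/1; p₀² − 2·q₀² = 1 − 2 = -1.
  k = 1: m = 1, d = 1, a = ⌊(1 + 1)/1⌋ = 2; p/q = (2·1 + 1)/(2·1 + 0) = 3/2; p² − 2·q² = 9 − 8 = 1.
  The first convergent with p² − 2·q² = 1 gives the fundamental solution (x₁, y₁) = (3, 2).
Step 2: Apply the recurrence (x_{n+1}, y_{n+1}) = (x₁x_n + 2y₁y_n, x₁y_n + y₁x_n) repeatedly.
  From (x_1, y_1) = (3, 2): x_2 = 3·3 + 2·2·2 = 17; y_2 = 3·2 + 2·3 = 12.
  From (x_2, y_2) = (17, 12): x_3 = 3·17 + 2·2·12 = 99; y_3 = 3·12 + 2·17 = 70.
Step 3: Verify x_3² - 2·y_3² = 9801 - 9800 = 1 (should be 1). ✓

(x_1, y_1) = (3, 2); (x_3, y_3) = (99, 70).


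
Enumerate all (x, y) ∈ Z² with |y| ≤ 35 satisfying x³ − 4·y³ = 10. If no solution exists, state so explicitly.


The equation is x³ - 4y³ = 10. For fixed y, x³ = 4·y³ + 10, so a solution requires the RHS to be a perfect cube.
Strategy: iterate y from -35 to 35, compute RHS = 4·y³ + 10, and check whether it is a (positive or negative) perfect cube.
Check small values of y:
  y = 0: RHS = 10 is not a perfect cube.
  y = 1: RHS = 14 is not a perfect cube.
  y = -1: RHS = 6 is not a perfect cube.
  y = 2: RHS = 42 is not a perfect cube.
  y = -2: RHS = -22 is not a perfect cube.
  y = 3: RHS = 118 is not a perfect cube.
  y = -3: RHS = -98 is not a perfect cube.
Continuing the search up to |y| = 35 finds no solutions either.
No (x, y) in the scanned range satisfies the equation.

No integer solutions with |y| ≤ 35.


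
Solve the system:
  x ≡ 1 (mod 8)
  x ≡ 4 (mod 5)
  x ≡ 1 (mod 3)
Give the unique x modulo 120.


Moduli 8, 5, 3 are pairwise coprime; by CRT there is a unique solution modulo M = 8 · 5 · 3 = 120.
Solve pairwise, accumulating the modulus:
  Start with x ≡ 1 (mod 8).
  Combine with x ≡ 4 (mod 5): since gcd(8, 5) = 1, we get a unique residue mod 40.
    Write x = 1 + 8·t and substitute into x ≡ 4 (mod 5): 8·t ≡ 4 − 1 = 3 (mod 5).
    Reduce coefficients mod 5: 3·t ≡ 3 (mod 5).
    The inverse of 3 mod 5 is 2 (since 3·2 = 6 = 1·5 + 1), so t ≡ 2·3 = 6 ≡ 1 (mod 5).
    Then x = 1 + 8·1 = 9, valid modulo lcm(8, 5) = 40: x ≡ 9 (mod 40).
  Combine with x ≡ 1 (mod 3): since gcd(40, 3) = 1, we get a unique residue mod 120.
    Write x = 9 + 40·t and substitute into x ≡ 1 (mod 3): 40·t ≡ 1 − 9 = -8 (mod 3).
    Reduce coefficients mod 3: 1·t ≡ 1 (mod 3).
    So t ≡ 1 (mod 3).
    Then x = 9 + 40·1 = 49, valid modulo lcm(40, 3) = 120: x ≡ 49 (mod 120).
Verify: 49 mod 8 = 1 ✓, 49 mod 5 = 4 ✓, 49 mod 3 = 1 ✓.

x ≡ 49 (mod 120).


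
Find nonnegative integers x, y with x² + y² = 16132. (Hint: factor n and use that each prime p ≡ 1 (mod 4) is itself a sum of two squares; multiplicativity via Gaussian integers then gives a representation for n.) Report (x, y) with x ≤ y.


Step 1: Factor n = 16132 = 2^2 · 37 · 109.
Step 2: Check the mod-4 condition on each prime factor: 2 = 2 (special); 37 ≡ 1 (mod 4), exponent 1; 109 ≡ 1 (mod 4), exponent 1.
All primes ≡ 3 (mod 4) appear to even exponent (or don't appear), so by the two-squares theorem n IS expressible as a sum of two squares.
Step 3: Build a representation. Group n = k² · m with k = 2 and m = 37 · 109 = 4033 (a product of primes ≡ 1 (mod 4)); a representation of m scales to one of n via (k·x)² + (k·y)² = k²(x² + y²). Each prime p ≡ 1 (mod 4) is itself a sum of two squares; find a² by testing p − a² for a perfect square:
  37: 37 − 1² = 36 = 6² ⇒ 37 = 1² + 6².
  109: 109 − 1² = 108, 109 − 2² = 105, 109 − 3² = 100 = 10² ⇒ 109 = 3² + 10².
  Combine using the Brahmagupta–Fibonacci identity (a² + b²)(c² + d²) = (ac − bd)² + (ad + bc)² = (ac + bd)² + (ad − bc)²:
  37 · 109 = 4033: from (1² + 6²)(3² + 10²), take (1·3 − 6·10, 1·10 + 6·3) = (3 − 60, 10 + 18) = (-57, 28); dropping signs (only squares matter) gives (57, 28); check 57² + 28² = 3249 + 784 = 4033 ✓.
  Scale by k = 2: (2·57, 2·28) = (114, 56).
Step 4: Order so x ≤ y and verify: 56² + 114² = 3136 + 12996 = 16132 = n. ✓

n = 16132 = 56² + 114² (one valid representation with x ≤ y).


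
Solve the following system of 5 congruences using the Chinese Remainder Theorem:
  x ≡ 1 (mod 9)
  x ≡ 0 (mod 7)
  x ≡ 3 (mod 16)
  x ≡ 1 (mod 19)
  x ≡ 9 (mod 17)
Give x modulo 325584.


Product of moduli M = 9 · 7 · 16 · 19 · 17 = 325584.
Merge one congruence at a time:
  Start: x ≡ 1 (mod 9).
  Combine with x ≡ 0 (mod 7); new modulus lcm = 63.
    Write x = 1 + 9·t and substitute into x ≡ 0 (mod 7): 9·t ≡ 0 − 1 = -1 (mod 7).
    Reduce coefficients mod 7: 2·t ≡ 6 (mod 7).
    The inverse of 2 mod 7 is 4 (since 2·4 = 8 = 1·7 + 1), so t ≡ 4·6 = 24 ≡ 3 (mod 7).
    Then x = 1 + 9·3 = 28, valid modulo lcm(9, 7) = 63: x ≡ 28 (mod 63).
  Combine with x ≡ 3 (mod 16); new modulus lcm = 1008.
    Write x = 28 + 63·t and substitute into x ≡ 3 (mod 16): 63·t ≡ 3 − 28 = -25 (mod 16).
    Reduce coefficients mod 16: 15·t ≡ 7 (mod 16).
    The inverse of 15 mod 16 is 15 (since 15·15 = 225 = 14·16 + 1), so t ≡ 15·7 = 105 ≡ 9 (mod 16).
    Then x = 28 + 63·9 = 595, valid modulo lcm(63, 16) = 1008: x ≡ 595 (mod 1008).
  Combine with x ≡ 1 (mod 19); new modulus lcm = 19152.
    Write x = 595 + 1008·t and substitute into x ≡ 1 (mod 19): 1008·t ≡ 1 − 595 = -594 (mod 19).
    Reduce coefficients mod 19: 1·t ≡ 14 (mod 19).
    So t ≡ 14 (mod 19).
    Then x = 595 + 1008·14 = 14707, valid modulo lcm(1008, 19) = 19152: x ≡ 14707 (mod 19152).
  Combine with x ≡ 9 (mod 17); new modulus lcm = 325584.
    Write x = 14707 + 19152·t and substitute into x ≡ 9 (mod 17): 19152·t ≡ 9 − 14707 = -14698 (mod 17).
    Reduce coefficients mod 17: 10·t ≡ 7 (mod 17).
    The inverse of 10 mod 17 is 12 (since 10·12 = 120 = 7·17 + 1), so t ≡ 12·7 = 84 ≡ 16 (mod 17).
    Then x = 14707 + 19152·16 = 321139, valid modulo lcm(19152, 17) = 325584: x ≡ 321139 (mod 325584).
Verify against each original: 321139 mod 9 = 1, 321139 mod 7 = 0, 321139 mod 16 = 3, 321139 mod 19 = 1, 321139 mod 17 = 9.

x ≡ 321139 (mod 325584).
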